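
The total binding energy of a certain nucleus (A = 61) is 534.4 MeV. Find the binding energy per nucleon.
B.E./A = 534.4/61 = 8.761 MeV/nucleon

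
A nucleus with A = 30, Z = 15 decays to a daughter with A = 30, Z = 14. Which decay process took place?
ΔA = 0, ΔZ = -1 ⇒ beta-plus decay (β⁺) or electron capture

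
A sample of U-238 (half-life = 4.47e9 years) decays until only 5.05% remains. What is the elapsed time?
t = t½ × log₂(N₀/N) = 1.925e10 years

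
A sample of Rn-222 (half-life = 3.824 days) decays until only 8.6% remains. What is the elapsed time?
t = t½ × log₂(N₀/N) = 13.54 days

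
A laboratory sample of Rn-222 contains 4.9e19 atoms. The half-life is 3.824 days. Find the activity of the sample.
A = λN = 8.882e18 decays/day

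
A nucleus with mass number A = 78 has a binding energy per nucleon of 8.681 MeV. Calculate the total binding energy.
B.E. = 8.681 × 78 = 677.1 MeV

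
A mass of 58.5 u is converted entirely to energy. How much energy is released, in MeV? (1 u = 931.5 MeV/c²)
E = mc² = 54490 MeV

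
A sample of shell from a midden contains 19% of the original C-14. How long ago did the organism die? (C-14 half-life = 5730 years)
Age = t½ × log₂(1/ratio) = 13730 years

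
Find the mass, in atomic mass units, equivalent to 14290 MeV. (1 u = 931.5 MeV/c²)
m = E/c² = 15.34 u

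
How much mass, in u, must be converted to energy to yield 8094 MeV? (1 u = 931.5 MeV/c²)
m = E/c² = 8.689 u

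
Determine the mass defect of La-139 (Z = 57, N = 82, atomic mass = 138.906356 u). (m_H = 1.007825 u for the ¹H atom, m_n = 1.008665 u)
Δm = Z·m_H + N·m_n − M = 1.25 u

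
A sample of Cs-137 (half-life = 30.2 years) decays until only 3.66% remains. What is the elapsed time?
t = t½ × log₂(N₀/N) = 144.1 years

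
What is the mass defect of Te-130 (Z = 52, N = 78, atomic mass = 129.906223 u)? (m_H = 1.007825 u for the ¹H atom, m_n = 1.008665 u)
Δm = Z·m_H + N·m_n − M = 1.177 u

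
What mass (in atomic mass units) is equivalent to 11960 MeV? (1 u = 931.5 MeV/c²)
m = E/c² = 12.84 u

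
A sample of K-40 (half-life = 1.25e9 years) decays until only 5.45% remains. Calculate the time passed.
t = t½ × log₂(N₀/N) = 5.247e9 years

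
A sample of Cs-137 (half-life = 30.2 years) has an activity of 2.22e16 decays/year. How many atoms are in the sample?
N = A/λ = 9.672e17 atoms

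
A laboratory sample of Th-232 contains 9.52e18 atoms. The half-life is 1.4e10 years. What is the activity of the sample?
A = λN = 4.713e8 decays/year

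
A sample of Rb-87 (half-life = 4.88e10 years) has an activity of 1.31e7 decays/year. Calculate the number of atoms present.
N = A/λ = 9.223e17 atoms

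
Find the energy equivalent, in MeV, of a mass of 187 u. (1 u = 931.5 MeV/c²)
E = mc² = 1.742e5 MeV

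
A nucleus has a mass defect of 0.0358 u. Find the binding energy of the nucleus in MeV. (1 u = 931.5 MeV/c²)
B.E. = Δm × 931.5 = 33.35 MeV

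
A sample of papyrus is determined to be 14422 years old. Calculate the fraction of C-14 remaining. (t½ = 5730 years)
N/N₀ = (1/2)^(t/t½) = 0.1747 = 17.5%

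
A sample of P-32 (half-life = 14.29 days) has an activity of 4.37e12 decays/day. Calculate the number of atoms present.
N = A/λ = 9.009e13 atoms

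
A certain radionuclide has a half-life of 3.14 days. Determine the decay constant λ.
λ = ln(2)/t½ = 0.2207 day⁻¹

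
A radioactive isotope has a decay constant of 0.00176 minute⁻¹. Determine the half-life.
t½ = ln(2)/λ = 393.8 minutes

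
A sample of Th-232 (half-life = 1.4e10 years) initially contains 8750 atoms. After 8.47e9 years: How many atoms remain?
N = N₀(1/2)^(t/t½) = 5753 atoms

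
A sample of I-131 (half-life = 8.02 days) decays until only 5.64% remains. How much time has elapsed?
t = t½ × log₂(N₀/N) = 33.27 days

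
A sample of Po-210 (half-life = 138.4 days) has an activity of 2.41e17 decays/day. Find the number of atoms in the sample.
N = A/λ = 4.812e19 atoms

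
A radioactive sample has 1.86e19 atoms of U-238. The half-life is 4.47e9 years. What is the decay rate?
A = λN = 2.884e9 decays/year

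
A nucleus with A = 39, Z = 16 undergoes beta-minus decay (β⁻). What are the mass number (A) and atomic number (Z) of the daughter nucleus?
Daughter: A = 39, Z = 17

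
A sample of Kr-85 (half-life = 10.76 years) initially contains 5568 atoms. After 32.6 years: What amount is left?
N = N₀(1/2)^(t/t½) = 681.8 atoms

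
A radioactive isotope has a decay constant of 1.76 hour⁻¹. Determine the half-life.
t½ = ln(2)/λ = 0.3938 hours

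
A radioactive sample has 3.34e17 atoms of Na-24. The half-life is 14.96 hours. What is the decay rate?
A = λN = 1.548e16 decays/hour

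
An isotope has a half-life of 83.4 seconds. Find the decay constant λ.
λ = ln(2)/t½ = 0.008311 second⁻¹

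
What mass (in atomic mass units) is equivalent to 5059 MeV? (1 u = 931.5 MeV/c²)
m = E/c² = 5.431 u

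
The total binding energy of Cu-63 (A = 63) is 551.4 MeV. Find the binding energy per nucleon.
B.E./A = 551.4/63 = 8.752 MeV/nucleon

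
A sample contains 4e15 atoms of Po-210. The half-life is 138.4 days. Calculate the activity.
A = λN = 2.003e13 decays/day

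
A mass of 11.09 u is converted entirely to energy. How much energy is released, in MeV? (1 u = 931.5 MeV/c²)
E = mc² = 10330 MeV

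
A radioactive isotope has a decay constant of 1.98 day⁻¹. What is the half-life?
t½ = ln(2)/λ = 0.3501 days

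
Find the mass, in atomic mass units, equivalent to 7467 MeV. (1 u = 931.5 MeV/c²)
m = E/c² = 8.016 u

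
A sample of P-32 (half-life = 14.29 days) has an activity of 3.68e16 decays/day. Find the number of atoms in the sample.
N = A/λ = 7.587e17 atoms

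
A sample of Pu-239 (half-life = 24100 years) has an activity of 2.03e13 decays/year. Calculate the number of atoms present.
N = A/λ = 7.058e17 atoms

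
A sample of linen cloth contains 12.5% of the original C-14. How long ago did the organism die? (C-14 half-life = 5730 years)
Age = t½ × log₂(1/ratio) = 17190 years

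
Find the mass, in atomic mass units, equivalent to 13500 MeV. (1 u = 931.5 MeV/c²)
m = E/c² = 14.49 u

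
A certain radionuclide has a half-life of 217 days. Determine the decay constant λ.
λ = ln(2)/t½ = 0.003194 day⁻¹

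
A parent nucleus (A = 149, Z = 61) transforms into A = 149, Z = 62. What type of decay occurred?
ΔA = 0, ΔZ = +1 ⇒ beta-minus decay (β⁻)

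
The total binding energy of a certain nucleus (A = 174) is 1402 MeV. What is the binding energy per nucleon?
B.E./A = 1402/174 = 8.057 MeV/nucleon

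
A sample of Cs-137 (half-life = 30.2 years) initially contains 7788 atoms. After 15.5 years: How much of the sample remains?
N = N₀(1/2)^(t/t½) = 5457 atoms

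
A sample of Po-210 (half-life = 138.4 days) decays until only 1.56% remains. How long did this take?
t = t½ × log₂(N₀/N) = 830.7 days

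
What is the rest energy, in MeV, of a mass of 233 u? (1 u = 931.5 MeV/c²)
E = mc² = 2.17e5 MeV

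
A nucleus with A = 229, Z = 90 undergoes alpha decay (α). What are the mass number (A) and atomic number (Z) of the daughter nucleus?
Daughter: A = 225, Z = 88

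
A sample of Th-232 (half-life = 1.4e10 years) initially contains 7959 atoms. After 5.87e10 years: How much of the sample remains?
N = N₀(1/2)^(t/t½) = 435.2 atoms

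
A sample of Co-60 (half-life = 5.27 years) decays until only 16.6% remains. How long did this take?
t = t½ × log₂(N₀/N) = 13.65 years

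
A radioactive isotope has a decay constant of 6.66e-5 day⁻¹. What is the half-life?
t½ = ln(2)/λ = 10410 days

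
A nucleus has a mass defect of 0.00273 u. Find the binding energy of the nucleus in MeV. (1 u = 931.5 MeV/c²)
B.E. = Δm × 931.5 = 2.543 MeV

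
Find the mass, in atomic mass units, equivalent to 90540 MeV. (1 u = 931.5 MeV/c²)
m = E/c² = 97.2 u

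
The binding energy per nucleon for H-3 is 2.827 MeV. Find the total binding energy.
B.E. = 2.827 × 3 = 8.481 MeV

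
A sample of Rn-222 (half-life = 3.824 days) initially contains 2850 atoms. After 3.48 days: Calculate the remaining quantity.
N = N₀(1/2)^(t/t½) = 1517 atoms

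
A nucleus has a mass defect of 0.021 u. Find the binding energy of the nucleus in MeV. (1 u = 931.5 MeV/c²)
B.E. = Δm × 931.5 = 19.56 MeV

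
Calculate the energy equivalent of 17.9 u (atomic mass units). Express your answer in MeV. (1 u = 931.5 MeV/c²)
E = mc² = 16670 MeV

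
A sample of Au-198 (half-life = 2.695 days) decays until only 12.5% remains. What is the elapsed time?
t = t½ × log₂(N₀/N) = 8.085 days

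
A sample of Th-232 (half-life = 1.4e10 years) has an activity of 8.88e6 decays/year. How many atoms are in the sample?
N = A/λ = 1.794e17 atoms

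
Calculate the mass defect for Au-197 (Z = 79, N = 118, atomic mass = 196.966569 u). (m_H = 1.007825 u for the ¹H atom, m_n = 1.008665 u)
Δm = Z·m_H + N·m_n − M = 1.674 u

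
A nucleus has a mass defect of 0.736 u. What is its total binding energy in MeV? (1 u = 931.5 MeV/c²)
B.E. = Δm × 931.5 = 685.6 MeV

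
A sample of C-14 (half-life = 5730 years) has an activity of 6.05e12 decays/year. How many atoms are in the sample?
N = A/λ = 5.001e16 atoms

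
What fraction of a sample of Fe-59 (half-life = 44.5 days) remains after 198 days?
N/N₀ = (1/2)^(t/t½) = 0.04577 = 4.58%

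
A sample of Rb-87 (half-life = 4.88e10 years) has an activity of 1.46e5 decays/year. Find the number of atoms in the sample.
N = A/λ = 1.028e16 atoms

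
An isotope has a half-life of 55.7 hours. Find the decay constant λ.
λ = ln(2)/t½ = 0.01244 hour⁻¹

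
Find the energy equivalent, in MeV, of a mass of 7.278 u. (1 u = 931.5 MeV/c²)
E = mc² = 6779 MeV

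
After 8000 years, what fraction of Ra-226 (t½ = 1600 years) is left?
N/N₀ = (1/2)^(t/t½) = 0.03125 = 3.12%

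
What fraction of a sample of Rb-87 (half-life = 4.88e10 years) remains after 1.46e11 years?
N/N₀ = (1/2)^(t/t½) = 0.1257 = 12.6%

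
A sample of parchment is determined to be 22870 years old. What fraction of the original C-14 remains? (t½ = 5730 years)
N/N₀ = (1/2)^(t/t½) = 0.06288 = 6.29%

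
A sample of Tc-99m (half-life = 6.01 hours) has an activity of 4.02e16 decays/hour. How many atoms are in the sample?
N = A/λ = 3.486e17 atoms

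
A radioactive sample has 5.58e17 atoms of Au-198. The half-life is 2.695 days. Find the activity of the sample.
A = λN = 1.435e17 decays/day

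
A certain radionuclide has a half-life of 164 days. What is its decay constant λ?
λ = ln(2)/t½ = 0.004227 day⁻¹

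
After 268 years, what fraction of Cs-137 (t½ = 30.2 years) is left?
N/N₀ = (1/2)^(t/t½) = 0.002131 = 0.213%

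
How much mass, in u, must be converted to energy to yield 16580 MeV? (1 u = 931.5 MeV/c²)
m = E/c² = 17.8 u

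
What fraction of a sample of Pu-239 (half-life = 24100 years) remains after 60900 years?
N/N₀ = (1/2)^(t/t½) = 0.1735 = 17.4%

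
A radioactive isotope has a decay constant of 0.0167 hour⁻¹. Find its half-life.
t½ = ln(2)/λ = 41.51 hours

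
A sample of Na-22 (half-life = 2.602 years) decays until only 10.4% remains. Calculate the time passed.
t = t½ × log₂(N₀/N) = 8.496 years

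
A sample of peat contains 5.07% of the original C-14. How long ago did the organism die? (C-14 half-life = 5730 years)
Age = t½ × log₂(1/ratio) = 24650 years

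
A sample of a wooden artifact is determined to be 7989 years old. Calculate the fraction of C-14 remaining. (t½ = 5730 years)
N/N₀ = (1/2)^(t/t½) = 0.3804 = 38%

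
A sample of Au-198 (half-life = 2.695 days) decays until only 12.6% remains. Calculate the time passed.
t = t½ × log₂(N₀/N) = 8.054 days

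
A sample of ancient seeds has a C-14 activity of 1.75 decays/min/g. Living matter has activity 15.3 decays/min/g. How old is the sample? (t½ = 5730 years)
Age = t½ × log₂(A₀/A) = 17920 years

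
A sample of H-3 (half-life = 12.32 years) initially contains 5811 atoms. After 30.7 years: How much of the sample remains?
N = N₀(1/2)^(t/t½) = 1033 atoms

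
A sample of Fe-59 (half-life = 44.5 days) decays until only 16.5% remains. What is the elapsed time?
t = t½ × log₂(N₀/N) = 115.7 days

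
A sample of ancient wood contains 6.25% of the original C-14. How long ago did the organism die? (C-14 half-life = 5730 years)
Age = t½ × log₂(1/ratio) = 22920 years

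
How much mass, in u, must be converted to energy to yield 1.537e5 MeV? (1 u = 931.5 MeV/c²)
m = E/c² = 165 u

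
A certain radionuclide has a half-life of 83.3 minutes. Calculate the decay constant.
λ = ln(2)/t½ = 0.008321 minute⁻¹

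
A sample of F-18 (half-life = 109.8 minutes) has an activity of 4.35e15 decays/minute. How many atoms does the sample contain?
N = A/λ = 6.891e17 atoms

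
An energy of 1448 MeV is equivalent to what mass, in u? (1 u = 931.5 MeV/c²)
m = E/c² = 1.554 u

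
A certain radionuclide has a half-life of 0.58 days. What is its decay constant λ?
λ = ln(2)/t½ = 1.195 day⁻¹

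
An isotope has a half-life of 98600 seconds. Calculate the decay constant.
λ = ln(2)/t½ = 7.03e-6 second⁻¹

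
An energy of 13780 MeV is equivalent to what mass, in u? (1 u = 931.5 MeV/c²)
m = E/c² = 14.79 u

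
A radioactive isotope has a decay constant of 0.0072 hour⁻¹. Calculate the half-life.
t½ = ln(2)/λ = 96.27 hours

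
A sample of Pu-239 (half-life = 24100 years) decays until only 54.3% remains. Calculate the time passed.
t = t½ × log₂(N₀/N) = 21230 years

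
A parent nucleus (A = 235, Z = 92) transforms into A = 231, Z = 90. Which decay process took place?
ΔA = -4, ΔZ = -2 ⇒ alpha decay (α)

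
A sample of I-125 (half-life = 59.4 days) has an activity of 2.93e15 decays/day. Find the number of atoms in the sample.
N = A/λ = 2.511e17 atoms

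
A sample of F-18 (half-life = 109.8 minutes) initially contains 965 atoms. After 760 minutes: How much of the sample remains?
N = N₀(1/2)^(t/t½) = 7.96 atoms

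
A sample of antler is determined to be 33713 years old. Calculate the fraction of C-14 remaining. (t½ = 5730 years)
N/N₀ = (1/2)^(t/t½) = 0.01694 = 1.69%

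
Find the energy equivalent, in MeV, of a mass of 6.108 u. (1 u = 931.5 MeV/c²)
E = mc² = 5690 MeV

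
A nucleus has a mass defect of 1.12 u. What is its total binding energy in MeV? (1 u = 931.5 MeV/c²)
B.E. = Δm × 931.5 = 1043 MeV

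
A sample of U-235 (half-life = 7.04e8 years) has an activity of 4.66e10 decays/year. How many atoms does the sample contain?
N = A/λ = 4.733e19 atoms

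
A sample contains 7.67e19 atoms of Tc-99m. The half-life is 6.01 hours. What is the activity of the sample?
A = λN = 8.846e18 decays/hour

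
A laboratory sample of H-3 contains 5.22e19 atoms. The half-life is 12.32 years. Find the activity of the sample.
A = λN = 2.937e18 decays/year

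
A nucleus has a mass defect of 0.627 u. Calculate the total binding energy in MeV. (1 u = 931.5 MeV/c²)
B.E. = Δm × 931.5 = 584.1 MeV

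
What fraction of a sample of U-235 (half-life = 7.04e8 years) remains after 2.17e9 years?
N/N₀ = (1/2)^(t/t½) = 0.1181 = 11.8%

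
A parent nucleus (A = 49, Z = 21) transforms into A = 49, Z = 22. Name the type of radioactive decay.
ΔA = 0, ΔZ = +1 ⇒ beta-minus decay (β⁻)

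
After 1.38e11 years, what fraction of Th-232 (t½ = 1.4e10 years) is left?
N/N₀ = (1/2)^(t/t½) = 0.001078 = 0.108%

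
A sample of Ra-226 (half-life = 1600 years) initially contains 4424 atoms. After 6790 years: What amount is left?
N = N₀(1/2)^(t/t½) = 233.5 atoms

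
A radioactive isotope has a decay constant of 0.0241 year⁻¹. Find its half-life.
t½ = ln(2)/λ = 28.76 years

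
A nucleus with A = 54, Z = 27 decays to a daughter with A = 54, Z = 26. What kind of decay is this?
ΔA = 0, ΔZ = -1 ⇒ beta-plus decay (β⁺) or electron capture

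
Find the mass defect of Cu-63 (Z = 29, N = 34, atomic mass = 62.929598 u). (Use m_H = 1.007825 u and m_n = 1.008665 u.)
Δm = Z·m_H + N·m_n − M = 0.5919 u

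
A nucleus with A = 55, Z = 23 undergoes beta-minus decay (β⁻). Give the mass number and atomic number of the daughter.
Daughter: A = 55, Z = 24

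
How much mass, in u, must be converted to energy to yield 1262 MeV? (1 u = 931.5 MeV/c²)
m = E/c² = 1.355 u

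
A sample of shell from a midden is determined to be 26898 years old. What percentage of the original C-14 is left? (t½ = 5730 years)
N/N₀ = (1/2)^(t/t½) = 0.03863 = 3.86%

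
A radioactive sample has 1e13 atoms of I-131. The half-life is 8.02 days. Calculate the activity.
A = λN = 8.643e11 decays/day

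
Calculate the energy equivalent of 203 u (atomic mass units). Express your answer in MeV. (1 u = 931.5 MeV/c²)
E = mc² = 1.891e5 MeV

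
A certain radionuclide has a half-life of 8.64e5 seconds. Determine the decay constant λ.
λ = ln(2)/t½ = 8.023e-7 second⁻¹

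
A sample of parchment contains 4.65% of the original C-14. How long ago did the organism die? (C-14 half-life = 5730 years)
Age = t½ × log₂(1/ratio) = 25360 years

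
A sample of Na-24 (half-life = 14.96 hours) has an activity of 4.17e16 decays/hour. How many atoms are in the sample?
N = A/λ = 9e17 atoms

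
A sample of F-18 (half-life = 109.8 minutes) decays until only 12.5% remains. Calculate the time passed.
t = t½ × log₂(N₀/N) = 329.4 minutes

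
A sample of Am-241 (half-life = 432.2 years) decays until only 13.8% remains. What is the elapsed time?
t = t½ × log₂(N₀/N) = 1235 years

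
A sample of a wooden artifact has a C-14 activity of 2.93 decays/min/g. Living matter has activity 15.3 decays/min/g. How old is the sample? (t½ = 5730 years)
Age = t½ × log₂(A₀/A) = 13660 years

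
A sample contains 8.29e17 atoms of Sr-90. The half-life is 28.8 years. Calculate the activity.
A = λN = 1.995e16 decays/year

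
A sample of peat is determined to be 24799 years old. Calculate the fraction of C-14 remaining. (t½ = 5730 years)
N/N₀ = (1/2)^(t/t½) = 0.04979 = 4.98%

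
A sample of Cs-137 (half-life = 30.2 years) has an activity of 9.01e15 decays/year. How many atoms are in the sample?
N = A/λ = 3.926e17 atoms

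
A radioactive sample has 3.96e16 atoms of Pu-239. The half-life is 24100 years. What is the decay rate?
A = λN = 1.139e12 decays/year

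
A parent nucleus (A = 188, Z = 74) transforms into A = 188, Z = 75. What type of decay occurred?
ΔA = 0, ΔZ = +1 ⇒ beta-minus decay (β⁻)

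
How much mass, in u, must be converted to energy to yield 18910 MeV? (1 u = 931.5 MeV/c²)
m = E/c² = 20.3 u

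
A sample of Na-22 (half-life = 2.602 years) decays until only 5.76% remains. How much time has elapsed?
t = t½ × log₂(N₀/N) = 10.71 years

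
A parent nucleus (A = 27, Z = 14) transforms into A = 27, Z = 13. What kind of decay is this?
ΔA = 0, ΔZ = -1 ⇒ beta-plus decay (β⁺) or electron capture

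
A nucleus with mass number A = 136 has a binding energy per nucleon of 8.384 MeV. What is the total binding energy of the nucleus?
B.E. = 8.384 × 136 = 1140 MeV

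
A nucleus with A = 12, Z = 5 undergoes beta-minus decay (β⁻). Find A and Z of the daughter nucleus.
Daughter: A = 12, Z = 6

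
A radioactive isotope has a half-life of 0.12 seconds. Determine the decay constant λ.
λ = ln(2)/t½ = 5.776 second⁻¹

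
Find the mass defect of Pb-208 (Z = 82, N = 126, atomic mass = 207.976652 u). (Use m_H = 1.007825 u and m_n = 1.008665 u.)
Δm = Z·m_H + N·m_n − M = 1.757 u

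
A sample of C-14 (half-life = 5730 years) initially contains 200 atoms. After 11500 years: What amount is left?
N = N₀(1/2)^(t/t½) = 49.76 atoms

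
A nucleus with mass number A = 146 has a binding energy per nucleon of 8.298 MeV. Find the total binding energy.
B.E. = 8.298 × 146 = 1212 MeV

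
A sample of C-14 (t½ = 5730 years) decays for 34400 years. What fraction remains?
N/N₀ = (1/2)^(t/t½) = 0.01559 = 1.56%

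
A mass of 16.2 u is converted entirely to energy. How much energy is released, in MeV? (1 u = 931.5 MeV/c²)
E = mc² = 15090 MeV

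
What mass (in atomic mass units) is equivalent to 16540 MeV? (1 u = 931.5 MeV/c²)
m = E/c² = 17.76 u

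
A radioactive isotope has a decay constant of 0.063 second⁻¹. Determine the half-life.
t½ = ln(2)/λ = 11 seconds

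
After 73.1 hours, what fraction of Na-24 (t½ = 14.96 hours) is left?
N/N₀ = (1/2)^(t/t½) = 0.03381 = 3.38%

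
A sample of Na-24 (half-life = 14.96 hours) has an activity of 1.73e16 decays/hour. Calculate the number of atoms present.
N = A/λ = 3.734e17 atoms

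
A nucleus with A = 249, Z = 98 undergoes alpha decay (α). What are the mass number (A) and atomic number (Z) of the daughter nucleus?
Daughter: A = 245, Z = 96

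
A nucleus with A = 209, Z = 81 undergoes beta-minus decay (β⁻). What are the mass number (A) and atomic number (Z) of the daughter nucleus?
Daughter: A = 209, Z = 82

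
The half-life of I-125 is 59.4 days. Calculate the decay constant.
λ = ln(2)/t½ = 0.01167 day⁻¹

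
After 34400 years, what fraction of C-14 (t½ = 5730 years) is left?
N/N₀ = (1/2)^(t/t½) = 0.01559 = 1.56%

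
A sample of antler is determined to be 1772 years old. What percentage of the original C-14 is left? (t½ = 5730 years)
N/N₀ = (1/2)^(t/t½) = 0.8071 = 80.7%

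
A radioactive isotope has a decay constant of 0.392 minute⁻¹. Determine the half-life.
t½ = ln(2)/λ = 1.768 minutes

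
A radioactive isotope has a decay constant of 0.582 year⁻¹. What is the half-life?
t½ = ln(2)/λ = 1.191 years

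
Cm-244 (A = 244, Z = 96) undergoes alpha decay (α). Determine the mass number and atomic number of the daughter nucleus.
Daughter: A = 240, Z = 94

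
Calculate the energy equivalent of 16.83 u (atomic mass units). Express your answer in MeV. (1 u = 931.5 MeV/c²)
E = mc² = 15680 MeV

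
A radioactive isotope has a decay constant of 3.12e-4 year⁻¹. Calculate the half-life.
t½ = ln(2)/λ = 2222 years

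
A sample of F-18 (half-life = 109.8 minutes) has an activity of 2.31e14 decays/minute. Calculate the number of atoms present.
N = A/λ = 3.659e16 atoms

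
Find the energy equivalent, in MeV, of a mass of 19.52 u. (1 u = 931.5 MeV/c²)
E = mc² = 18180 MeV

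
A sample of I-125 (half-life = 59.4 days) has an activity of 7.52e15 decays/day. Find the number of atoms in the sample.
N = A/λ = 6.444e17 atoms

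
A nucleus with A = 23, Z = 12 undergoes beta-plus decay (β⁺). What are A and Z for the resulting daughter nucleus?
Daughter: A = 23, Z = 11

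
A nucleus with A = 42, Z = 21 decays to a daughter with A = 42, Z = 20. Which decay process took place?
ΔA = 0, ΔZ = -1 ⇒ beta-plus decay (β⁺) or electron capture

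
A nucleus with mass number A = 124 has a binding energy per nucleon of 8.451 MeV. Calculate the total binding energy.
B.E. = 8.451 × 124 = 1048 MeV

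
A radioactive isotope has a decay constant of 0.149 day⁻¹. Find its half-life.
t½ = ln(2)/λ = 4.652 days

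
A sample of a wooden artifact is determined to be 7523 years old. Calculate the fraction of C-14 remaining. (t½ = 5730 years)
N/N₀ = (1/2)^(t/t½) = 0.4025 = 40.3%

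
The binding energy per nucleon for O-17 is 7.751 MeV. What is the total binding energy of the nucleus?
B.E. = 7.751 × 17 = 131.8 MeV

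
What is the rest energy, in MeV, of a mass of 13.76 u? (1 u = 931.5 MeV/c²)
E = mc² = 12820 MeV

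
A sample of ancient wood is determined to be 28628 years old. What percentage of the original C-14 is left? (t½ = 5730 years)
N/N₀ = (1/2)^(t/t½) = 0.03133 = 3.13%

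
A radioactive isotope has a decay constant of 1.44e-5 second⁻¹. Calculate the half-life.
t½ = ln(2)/λ = 48140 seconds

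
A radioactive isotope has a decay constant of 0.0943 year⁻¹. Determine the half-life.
t½ = ln(2)/λ = 7.35 years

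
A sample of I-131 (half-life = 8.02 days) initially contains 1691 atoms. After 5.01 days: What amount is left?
N = N₀(1/2)^(t/t½) = 1097 atoms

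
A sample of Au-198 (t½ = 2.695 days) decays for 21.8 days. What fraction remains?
N/N₀ = (1/2)^(t/t½) = 0.003672 = 0.367%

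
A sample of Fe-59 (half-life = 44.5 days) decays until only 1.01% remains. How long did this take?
t = t½ × log₂(N₀/N) = 295 days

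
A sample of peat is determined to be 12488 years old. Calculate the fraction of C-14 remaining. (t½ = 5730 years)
N/N₀ = (1/2)^(t/t½) = 0.2208 = 22.1%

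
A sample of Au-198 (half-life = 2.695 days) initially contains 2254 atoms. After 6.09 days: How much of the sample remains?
N = N₀(1/2)^(t/t½) = 470.7 atoms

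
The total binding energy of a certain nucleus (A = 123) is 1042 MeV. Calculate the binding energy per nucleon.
B.E./A = 1042/123 = 8.472 MeV/nucleon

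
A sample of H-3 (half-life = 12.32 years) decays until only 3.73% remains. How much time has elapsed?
t = t½ × log₂(N₀/N) = 58.45 years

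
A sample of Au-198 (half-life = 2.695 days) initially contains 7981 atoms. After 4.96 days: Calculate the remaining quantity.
N = N₀(1/2)^(t/t½) = 2229 atoms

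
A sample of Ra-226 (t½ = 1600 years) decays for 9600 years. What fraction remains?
N/N₀ = (1/2)^(t/t½) = 0.01562 = 1.56%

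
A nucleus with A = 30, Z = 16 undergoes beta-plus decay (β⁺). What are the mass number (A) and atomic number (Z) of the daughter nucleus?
Daughter: A = 30, Z = 15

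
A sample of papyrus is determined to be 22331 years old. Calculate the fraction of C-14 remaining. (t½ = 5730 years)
N/N₀ = (1/2)^(t/t½) = 0.06712 = 6.71%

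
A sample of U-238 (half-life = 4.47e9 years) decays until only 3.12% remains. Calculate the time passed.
t = t½ × log₂(N₀/N) = 2.236e10 years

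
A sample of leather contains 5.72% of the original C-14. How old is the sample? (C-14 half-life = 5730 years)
Age = t½ × log₂(1/ratio) = 23650 years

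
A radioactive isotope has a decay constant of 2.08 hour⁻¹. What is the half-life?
t½ = ln(2)/λ = 0.3332 hours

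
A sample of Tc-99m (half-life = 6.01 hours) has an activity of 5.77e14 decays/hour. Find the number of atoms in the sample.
N = A/λ = 5.003e15 atoms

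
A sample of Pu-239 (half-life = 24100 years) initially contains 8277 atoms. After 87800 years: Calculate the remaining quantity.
N = N₀(1/2)^(t/t½) = 662.5 atoms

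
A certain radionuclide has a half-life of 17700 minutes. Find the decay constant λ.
λ = ln(2)/t½ = 3.916e-5 minute⁻¹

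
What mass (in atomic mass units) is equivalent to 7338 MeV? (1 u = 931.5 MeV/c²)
m = E/c² = 7.878 u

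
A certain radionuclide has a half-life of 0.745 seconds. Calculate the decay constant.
λ = ln(2)/t½ = 0.9304 second⁻¹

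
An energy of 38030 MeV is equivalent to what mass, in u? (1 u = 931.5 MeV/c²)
m = E/c² = 40.83 u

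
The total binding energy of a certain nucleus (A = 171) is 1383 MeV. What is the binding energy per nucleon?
B.E./A = 1383/171 = 8.088 MeV/nucleon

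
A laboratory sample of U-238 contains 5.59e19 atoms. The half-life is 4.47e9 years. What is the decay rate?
A = λN = 8.668e9 decays/year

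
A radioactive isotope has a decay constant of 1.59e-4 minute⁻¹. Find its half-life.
t½ = ln(2)/λ = 4359 minutes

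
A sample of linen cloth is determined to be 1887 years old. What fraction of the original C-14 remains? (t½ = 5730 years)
N/N₀ = (1/2)^(t/t½) = 0.7959 = 79.6%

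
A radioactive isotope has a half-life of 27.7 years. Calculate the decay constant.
λ = ln(2)/t½ = 0.02502 year⁻¹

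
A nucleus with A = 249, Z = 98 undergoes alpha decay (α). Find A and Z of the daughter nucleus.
Daughter: A = 245, Z = 96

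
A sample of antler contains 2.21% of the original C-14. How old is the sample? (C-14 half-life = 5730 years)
Age = t½ × log₂(1/ratio) = 31510 years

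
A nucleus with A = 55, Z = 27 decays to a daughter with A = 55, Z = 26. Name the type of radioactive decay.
ΔA = 0, ΔZ = -1 ⇒ beta-plus decay (β⁺) or electron capture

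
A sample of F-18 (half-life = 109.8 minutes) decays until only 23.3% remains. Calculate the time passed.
t = t½ × log₂(N₀/N) = 230.8 minutes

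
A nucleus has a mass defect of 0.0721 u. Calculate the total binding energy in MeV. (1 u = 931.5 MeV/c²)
B.E. = Δm × 931.5 = 67.16 MeV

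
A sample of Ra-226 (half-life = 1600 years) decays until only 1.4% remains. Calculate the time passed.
t = t½ × log₂(N₀/N) = 9853 years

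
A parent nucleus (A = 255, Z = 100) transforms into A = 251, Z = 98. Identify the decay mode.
ΔA = -4, ΔZ = -2 ⇒ alpha decay (α)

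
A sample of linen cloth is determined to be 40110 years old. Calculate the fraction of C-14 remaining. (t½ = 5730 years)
N/N₀ = (1/2)^(t/t½) = 0.007812 = 0.781%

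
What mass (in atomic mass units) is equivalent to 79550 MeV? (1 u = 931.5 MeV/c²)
m = E/c² = 85.4 u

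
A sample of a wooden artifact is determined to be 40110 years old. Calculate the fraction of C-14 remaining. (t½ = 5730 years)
N/N₀ = (1/2)^(t/t½) = 0.007812 = 0.781%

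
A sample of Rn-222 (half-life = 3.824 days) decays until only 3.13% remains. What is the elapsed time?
t = t½ × log₂(N₀/N) = 19.11 days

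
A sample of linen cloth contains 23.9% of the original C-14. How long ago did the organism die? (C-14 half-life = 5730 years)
Age = t½ × log₂(1/ratio) = 11830 years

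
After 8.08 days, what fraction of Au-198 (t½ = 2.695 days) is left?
N/N₀ = (1/2)^(t/t½) = 0.1252 = 12.5%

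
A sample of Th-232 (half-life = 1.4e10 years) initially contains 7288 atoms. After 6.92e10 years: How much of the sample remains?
N = N₀(1/2)^(t/t½) = 237 atoms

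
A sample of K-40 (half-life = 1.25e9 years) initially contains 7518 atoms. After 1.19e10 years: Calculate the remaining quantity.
N = N₀(1/2)^(t/t½) = 10.24 atoms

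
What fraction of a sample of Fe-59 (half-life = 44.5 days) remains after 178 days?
N/N₀ = (1/2)^(t/t½) = 0.0625 = 6.25%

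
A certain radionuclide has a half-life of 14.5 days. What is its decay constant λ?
λ = ln(2)/t½ = 0.0478 day⁻¹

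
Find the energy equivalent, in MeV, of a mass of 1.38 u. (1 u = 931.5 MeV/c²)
E = mc² = 1285 MeV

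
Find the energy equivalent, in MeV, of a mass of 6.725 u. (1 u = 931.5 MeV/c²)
E = mc² = 6264 MeV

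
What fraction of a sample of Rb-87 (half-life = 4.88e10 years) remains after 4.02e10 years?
N/N₀ = (1/2)^(t/t½) = 0.565 = 56.5%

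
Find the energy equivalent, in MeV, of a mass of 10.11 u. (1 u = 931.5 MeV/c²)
E = mc² = 9417 MeV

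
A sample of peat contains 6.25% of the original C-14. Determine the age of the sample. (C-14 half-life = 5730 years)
Age = t½ × log₂(1/ratio) = 22920 years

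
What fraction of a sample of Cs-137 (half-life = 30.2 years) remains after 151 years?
N/N₀ = (1/2)^(t/t½) = 0.03125 = 3.12%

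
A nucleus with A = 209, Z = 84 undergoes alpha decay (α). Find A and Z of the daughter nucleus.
Daughter: A = 205, Z = 82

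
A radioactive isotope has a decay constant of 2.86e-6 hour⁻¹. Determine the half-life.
t½ = ln(2)/λ = 2.424e5 hours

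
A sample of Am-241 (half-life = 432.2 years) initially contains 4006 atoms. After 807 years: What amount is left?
N = N₀(1/2)^(t/t½) = 1098 atoms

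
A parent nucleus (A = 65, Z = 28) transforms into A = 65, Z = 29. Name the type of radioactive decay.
ΔA = 0, ΔZ = +1 ⇒ beta-minus decay (β⁻)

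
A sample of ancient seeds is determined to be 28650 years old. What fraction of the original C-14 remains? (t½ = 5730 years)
N/N₀ = (1/2)^(t/t½) = 0.03125 = 3.12%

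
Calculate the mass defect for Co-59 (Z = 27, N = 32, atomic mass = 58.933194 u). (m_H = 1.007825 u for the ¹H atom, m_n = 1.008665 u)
Δm = Z·m_H + N·m_n − M = 0.5554 u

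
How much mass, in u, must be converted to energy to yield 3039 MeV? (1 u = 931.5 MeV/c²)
m = E/c² = 3.262 u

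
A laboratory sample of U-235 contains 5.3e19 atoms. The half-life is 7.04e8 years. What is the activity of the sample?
A = λN = 5.218e10 decays/year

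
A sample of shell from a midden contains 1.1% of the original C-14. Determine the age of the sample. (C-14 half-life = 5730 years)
Age = t½ × log₂(1/ratio) = 37280 years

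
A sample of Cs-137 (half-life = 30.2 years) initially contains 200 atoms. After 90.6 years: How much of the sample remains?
N = N₀(1/2)^(t/t½) = 25 atoms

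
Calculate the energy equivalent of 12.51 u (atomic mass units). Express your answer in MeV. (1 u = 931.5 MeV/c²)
E = mc² = 11650 MeV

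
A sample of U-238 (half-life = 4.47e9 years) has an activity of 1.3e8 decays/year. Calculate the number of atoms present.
N = A/λ = 8.384e17 atoms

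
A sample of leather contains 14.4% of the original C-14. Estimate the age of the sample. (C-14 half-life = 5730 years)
Age = t½ × log₂(1/ratio) = 16020 years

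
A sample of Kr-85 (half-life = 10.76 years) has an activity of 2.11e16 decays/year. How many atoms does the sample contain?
N = A/λ = 3.275e17 atoms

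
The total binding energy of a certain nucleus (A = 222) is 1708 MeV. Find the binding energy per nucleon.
B.E./A = 1708/222 = 7.694 MeV/nucleon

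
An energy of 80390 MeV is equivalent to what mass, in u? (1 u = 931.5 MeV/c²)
m = E/c² = 86.3 u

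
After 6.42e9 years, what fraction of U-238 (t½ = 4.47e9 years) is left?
N/N₀ = (1/2)^(t/t½) = 0.3695 = 37%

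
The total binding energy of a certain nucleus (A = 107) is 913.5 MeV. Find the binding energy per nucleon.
B.E./A = 913.5/107 = 8.537 MeV/nucleon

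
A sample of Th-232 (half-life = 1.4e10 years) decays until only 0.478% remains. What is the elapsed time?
t = t½ × log₂(N₀/N) = 1.079e11 years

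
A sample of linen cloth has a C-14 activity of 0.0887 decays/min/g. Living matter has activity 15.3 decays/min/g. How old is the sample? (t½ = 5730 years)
Age = t½ × log₂(A₀/A) = 42580 years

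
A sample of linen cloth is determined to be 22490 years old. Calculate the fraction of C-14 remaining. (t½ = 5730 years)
N/N₀ = (1/2)^(t/t½) = 0.06584 = 6.58%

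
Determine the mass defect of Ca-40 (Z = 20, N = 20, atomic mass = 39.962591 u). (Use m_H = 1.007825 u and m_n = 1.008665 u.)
Δm = Z·m_H + N·m_n − M = 0.3672 u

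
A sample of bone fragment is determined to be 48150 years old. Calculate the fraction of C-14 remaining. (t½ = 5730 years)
N/N₀ = (1/2)^(t/t½) = 0.002954 = 0.295%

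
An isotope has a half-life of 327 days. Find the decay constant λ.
λ = ln(2)/t½ = 0.00212 day⁻¹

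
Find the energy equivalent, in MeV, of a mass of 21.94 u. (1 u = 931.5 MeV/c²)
E = mc² = 20440 MeV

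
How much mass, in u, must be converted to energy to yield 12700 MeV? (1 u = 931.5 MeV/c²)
m = E/c² = 13.63 u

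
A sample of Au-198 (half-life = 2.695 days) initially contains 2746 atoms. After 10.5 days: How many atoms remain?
N = N₀(1/2)^(t/t½) = 184.4 atoms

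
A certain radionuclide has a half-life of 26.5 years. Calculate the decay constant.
λ = ln(2)/t½ = 0.02616 year⁻¹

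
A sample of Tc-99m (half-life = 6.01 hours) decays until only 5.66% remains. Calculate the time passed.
t = t½ × log₂(N₀/N) = 24.9 hours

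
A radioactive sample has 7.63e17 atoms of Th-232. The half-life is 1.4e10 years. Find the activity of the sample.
A = λN = 3.778e7 decays/year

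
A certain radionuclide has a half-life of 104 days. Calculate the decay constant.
λ = ln(2)/t½ = 0.006665 day⁻¹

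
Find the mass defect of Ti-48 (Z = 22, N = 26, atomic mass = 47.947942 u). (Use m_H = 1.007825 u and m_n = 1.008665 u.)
Δm = Z·m_H + N·m_n − M = 0.4495 u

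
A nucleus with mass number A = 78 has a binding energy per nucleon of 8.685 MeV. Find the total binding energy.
B.E. = 8.685 × 78 = 677.4 MeV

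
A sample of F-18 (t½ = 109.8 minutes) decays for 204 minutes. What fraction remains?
N/N₀ = (1/2)^(t/t½) = 0.2759 = 27.6%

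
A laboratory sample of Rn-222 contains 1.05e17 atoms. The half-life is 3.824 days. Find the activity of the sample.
A = λN = 1.903e16 decays/day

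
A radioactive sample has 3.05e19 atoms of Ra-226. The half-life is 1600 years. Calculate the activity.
A = λN = 1.321e16 decays/year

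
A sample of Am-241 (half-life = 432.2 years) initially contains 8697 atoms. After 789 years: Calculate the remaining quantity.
N = N₀(1/2)^(t/t½) = 2454 atoms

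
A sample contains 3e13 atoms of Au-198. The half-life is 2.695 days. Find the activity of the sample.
A = λN = 7.716e12 decays/day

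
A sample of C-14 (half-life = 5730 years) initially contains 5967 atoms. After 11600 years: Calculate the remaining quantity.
N = N₀(1/2)^(t/t½) = 1467 atoms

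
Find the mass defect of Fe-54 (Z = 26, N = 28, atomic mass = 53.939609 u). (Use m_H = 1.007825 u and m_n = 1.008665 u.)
Δm = Z·m_H + N·m_n − M = 0.5065 u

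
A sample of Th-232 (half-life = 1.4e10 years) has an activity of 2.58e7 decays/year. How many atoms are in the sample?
N = A/λ = 5.211e17 atoms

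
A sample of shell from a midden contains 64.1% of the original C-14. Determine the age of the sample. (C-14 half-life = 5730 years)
Age = t½ × log₂(1/ratio) = 3676 years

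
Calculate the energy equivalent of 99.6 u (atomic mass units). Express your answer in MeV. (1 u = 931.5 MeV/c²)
E = mc² = 92780 MeV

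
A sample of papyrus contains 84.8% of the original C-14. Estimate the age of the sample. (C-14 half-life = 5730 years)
Age = t½ × log₂(1/ratio) = 1363 years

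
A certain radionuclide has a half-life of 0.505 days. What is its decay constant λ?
λ = ln(2)/t½ = 1.373 day⁻¹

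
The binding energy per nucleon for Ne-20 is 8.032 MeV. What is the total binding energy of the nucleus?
B.E. = 8.032 × 20 = 160.6 MeV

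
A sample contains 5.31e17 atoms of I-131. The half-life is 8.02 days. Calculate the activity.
A = λN = 4.589e16 decays/day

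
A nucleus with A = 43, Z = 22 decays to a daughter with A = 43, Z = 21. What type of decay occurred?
ΔA = 0, ΔZ = -1 ⇒ beta-plus decay (β⁺) or electron capture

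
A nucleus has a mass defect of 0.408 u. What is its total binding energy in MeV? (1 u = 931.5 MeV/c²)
B.E. = Δm × 931.5 = 380.1 MeV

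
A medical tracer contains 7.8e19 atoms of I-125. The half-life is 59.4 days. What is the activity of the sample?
A = λN = 9.102e17 decays/day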